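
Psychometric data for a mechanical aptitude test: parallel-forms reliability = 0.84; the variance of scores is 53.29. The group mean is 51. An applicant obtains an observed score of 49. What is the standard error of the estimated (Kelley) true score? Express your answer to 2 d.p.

SD = √53.29 ≃ 7.3000
SE_est = SD · √(r(1 − r)) = 7.3000 · √0.1344 ≃ 7.3000 · 0.3666 ≃ 2.6762

2.68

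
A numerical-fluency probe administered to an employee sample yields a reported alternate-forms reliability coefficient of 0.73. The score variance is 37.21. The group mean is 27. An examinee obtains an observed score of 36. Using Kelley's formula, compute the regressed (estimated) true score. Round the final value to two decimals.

T̂ = r·X + (1 − r)·M = 0.730·36 + 0.270·27 = 26.280 + 7.290 ≈ 33.570

33.57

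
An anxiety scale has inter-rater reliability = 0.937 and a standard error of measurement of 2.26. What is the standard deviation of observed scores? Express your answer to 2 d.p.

SD = 2.26 / √(1 − 0.937) ≃ 9.0041

9.00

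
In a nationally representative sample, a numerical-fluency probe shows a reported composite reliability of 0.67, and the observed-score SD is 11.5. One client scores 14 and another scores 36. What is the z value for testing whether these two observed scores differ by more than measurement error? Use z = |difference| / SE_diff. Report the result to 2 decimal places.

The standard error of measurement is 11.50000*√(1 − 0.67000) ≈ 11.50000*0.57446 ≈ 6.60625.
SE_diff = SEM * √2 ≈ 6.60625 * 1.41421 ≈ 9.34264
z = |14 − 36| / 9.34264 = 22 / 9.34264 ≈ 2.35479

2.35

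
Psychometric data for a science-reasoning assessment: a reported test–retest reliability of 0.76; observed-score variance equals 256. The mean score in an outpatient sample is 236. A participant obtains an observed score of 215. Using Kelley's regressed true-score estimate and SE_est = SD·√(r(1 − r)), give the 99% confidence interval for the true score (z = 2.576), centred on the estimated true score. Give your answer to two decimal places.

[202.44, 237.64]

SD = √256 = 16.000
Estimated true score = 0.760×215 + (1 − 0.760)×236 ≈ 220.040
SE_est = SD × √(r(1 − r)) = 16.000 × √0.182 ≈ 16.000 × 0.427 ≈ 6.833
CI = 220.040 ± 2.576 × 6.833 → [202.437, 237.643]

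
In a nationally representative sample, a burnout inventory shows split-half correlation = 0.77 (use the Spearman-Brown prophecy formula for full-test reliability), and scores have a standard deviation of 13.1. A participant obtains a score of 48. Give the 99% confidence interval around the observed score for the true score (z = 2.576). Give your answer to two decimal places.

[35.84, 60.16]

Spearman-Brown: r = 2(0.77) / (1 + 0.77) = 1.5400 / 1.7700 ≈ 0.8701
SEM = 13.1000 · √(1 − 0.8701) = 13.1000 · √0.1299 ≈ 13.1000 · 0.3605 ≈ 4.7222
Half-width = 2.576·4.7222 ≈ 12.1645
CI = 48 ± 12.1645 → [35.8355, 60.1645]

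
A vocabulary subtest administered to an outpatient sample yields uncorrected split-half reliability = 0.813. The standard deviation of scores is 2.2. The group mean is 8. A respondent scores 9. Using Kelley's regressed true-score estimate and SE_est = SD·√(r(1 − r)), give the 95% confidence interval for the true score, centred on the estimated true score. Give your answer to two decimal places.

r_full = 2·0.813 / (1 + 0.813) ≈ 0.8969
T̂ = r·X + (1 − r)·M = 0.8969×9 + 0.1031×8 ≈ 8.0717 + 0.8252 ≈ 8.8969
SE_est = 2.2000×√(0.8969×0.1031) ≈ 0.6691
95% CI: 8.8969 ± 1.3115 ≈ (7.5854, 10.2083)

[7.59, 10.21]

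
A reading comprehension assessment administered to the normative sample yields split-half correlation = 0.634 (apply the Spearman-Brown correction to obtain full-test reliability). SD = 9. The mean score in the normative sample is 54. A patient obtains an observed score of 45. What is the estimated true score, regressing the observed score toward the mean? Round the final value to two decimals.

r_full = 2·0.634 / (1 + 0.634) ≈ 0.776
T̂ = 0.776(45) + 0.224(54) ≈ 47.016

47.02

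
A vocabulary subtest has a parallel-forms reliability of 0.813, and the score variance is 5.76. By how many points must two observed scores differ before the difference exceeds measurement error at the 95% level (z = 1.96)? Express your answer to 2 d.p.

2.88

SD = √5.76 ≈ 2.4000
SEM = 2.4000*√(1 − 0.8130) ≈ 1.0378
SE_diff = √2 * SEM ≈ 1.4677
Smallest detectable difference = 1.96*1.4677 ≈ 2.8768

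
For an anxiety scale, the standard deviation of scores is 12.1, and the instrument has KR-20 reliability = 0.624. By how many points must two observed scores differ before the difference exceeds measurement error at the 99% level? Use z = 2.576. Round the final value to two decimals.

27.03

SEM = 12.100 · √(1 − 0.624) = 12.100 · √0.376 ≃ 12.100 · 0.613 ≃ 7.420
SE_diff = √2 · SEM ≃ 10.493
Minimum reliable difference = 2.576 · SE_diff ≃ 2.576 · 10.493 ≃ 27.030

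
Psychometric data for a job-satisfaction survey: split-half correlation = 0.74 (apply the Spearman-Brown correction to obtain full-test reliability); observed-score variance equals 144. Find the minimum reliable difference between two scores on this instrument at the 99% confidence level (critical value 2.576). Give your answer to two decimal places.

16.90

σ = 144^(1/2) = 12.0000
Full-length reliability (Spearman-Brown) = 2(0.74)/(1+0.74) ≈ 0.8506
SEM = 12.0000 * √(1 − 0.8506) = 12.0000 * √0.1494 ≈ 12.0000 * 0.3866 ≈ 4.6387
SE_diff = SEM * √2 ≈ 4.6387 * 1.4142 ≈ 6.5601
Minimum reliable difference = 2.576 * SE_diff ≈ 2.576 * 6.5601 ≈ 16.8987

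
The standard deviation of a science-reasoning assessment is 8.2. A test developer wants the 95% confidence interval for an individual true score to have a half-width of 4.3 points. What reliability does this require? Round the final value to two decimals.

0.93

Required SEM = 4.3 / 1.96 ≃ 2.19388
Required reliability = 1 − (SEM/SD)² = 1 − 0.07158 ≃ 0.92842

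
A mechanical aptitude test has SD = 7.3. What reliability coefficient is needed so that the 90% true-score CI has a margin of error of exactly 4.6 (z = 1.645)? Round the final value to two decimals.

0.85

SEM needed = half-width / z = 4.6/1.645 ≈ 2.796
r = 1 − (SEM / SD)² = 1 − (2.796 / 7.3)² ≈ 1 − 0.147 ≈ 0.853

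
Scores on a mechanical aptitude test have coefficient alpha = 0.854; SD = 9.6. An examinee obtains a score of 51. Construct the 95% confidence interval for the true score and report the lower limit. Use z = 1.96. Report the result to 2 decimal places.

43.81

SEM = 9.600·√(1 − 0.854) ≈ 3.668
Margin = 1.96 · 3.668 ≈ 7.190
Lower limit = 51 − 7.190 ≈ 43.810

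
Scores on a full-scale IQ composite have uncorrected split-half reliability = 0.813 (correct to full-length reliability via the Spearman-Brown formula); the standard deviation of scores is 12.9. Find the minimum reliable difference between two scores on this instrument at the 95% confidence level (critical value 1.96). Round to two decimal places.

11.48

Spearman-Brown: r = 2(0.813) / (1 + 0.813) = 1.6260 / 1.8130 ≈ 0.8969
SEM = 12.9000 · √(1 − 0.8969) = 12.9000 · √0.1031 ≈ 12.9000 · 0.3212 ≈ 4.1430
SE_diff = SEM · √2 ≈ 4.1430 · 1.4142 ≈ 5.8590
Smallest detectable difference = 1.96·5.8590 ≈ 11.4837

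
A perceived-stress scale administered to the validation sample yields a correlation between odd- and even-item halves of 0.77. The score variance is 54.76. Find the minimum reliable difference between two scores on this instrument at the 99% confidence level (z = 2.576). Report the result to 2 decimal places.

SD = √54.76 = 7.400
Spearman-Brown: r = 2(0.77) / (1 + 0.77) = 1.540 / 1.770 ≈ 0.870
The standard error of measurement is 7.400·√(1 − 0.870) ≈ 7.400·0.360 ≈ 2.668.
SE_diff = √2 · SEM ≈ 3.772
Smallest detectable difference = 2.576·3.772 ≈ 9.718

9.72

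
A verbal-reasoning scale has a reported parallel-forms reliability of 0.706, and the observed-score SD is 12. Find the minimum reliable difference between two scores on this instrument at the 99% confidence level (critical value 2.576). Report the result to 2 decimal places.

SEM = 12.0000*√(1 − 0.7060) ≃ 6.5066
SE_diff = √2 * SEM ≃ 9.2017
Minimum reliable difference = 2.576 * SE_diff ≃ 2.576 * 9.2017 ≃ 23.7037

23.70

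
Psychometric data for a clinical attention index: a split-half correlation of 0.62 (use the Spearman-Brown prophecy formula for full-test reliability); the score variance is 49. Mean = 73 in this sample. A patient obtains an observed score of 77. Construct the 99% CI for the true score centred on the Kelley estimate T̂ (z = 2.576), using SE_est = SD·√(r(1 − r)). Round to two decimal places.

SD = √49 ≈ 7.000
Spearman-Brown: r = 2(0.62) / (1 + 0.62) = 1.240 / 1.620 ≈ 0.765
T̂ = r·X + (1 − r)·M = 0.765×77 + 0.235×73 ≈ 58.938 + 17.123 ≈ 76.062
SE_est = 7.000×√(0.765×0.235) ≈ 2.966
99% CI: 76.062 ± 7.641 ≈ (68.421, 83.702)

[68.42, 83.70]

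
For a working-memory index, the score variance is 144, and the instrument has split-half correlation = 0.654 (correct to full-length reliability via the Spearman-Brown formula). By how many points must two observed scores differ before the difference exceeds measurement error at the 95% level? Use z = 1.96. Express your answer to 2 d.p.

15.21

σ = 144^(1/2) = 12.0000
Full-length reliability (Spearman-Brown) = 2(0.654)/(1+0.654) ≃ 0.7908
SEM = 12.0000·√(1 − 0.7908) ≃ 5.4885
SE_diff = SEM · √2 ≃ 5.4885 · 1.4142 ≃ 7.7619
Minimum reliable difference = 1.96 · SE_diff ≃ 1.96 · 7.7619 ≃ 15.2133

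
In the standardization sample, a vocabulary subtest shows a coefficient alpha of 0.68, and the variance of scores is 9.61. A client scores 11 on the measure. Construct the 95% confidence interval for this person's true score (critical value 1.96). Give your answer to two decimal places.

SD = √9.61 ≃ 3.10000
The standard error of measurement is 3.10000×√(1 − 0.68000) ≃ 3.10000×0.56569 ≃ 1.75362.
Half-width = 1.96×1.75362 ≃ 3.43710
Interval: (7.56290, 14.43710)

[7.56, 14.44]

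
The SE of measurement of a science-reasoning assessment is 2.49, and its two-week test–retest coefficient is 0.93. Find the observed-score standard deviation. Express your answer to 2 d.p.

SD = 2.49 / √(1 − 0.93) ≈ 9.4113

9.41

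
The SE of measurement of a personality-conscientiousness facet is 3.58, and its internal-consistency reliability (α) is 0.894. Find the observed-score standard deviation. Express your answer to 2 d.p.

SD = SEM / √(1 − r) = 3.58 / √0.1060 ≈ 3.58 / 0.3256 ≈ 10.9959

11.00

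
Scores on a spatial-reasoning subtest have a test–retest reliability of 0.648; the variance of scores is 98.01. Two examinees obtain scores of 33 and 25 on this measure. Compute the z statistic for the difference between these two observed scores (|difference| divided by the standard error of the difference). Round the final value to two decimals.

SD = √98.01 ≈ 9.9000
SEM = 9.9000*√(1 − 0.6480) ≈ 5.8736
Standard error of the difference = 5.8736·√2 ≈ 8.3066
z = |33 − 25| / 8.3066 = 8 / 8.3066 ≈ 0.9631

0.96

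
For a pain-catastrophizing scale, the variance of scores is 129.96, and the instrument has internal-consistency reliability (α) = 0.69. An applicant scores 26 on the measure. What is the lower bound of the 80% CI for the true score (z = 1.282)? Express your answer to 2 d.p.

SD = √129.96 ≈ 11.400
SEM = 11.400 × √(1 − 0.690) = 11.400 × √0.310 ≈ 11.400 × 0.557 ≈ 6.347
1.282 × SEM ≈ 8.137
Lower limit = 26 − 8.137 ≈ 17.863

17.86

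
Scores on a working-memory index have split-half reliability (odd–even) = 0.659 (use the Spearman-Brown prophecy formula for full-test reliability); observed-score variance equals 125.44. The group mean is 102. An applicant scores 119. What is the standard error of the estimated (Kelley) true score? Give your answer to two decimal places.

4.53

σ = 125.44^(1/2) = 11.20000
Full-length reliability (Spearman-Brown) = 2(0.659)/(1+0.659) ≈ 0.79445
SE_est = SD × √(r(1 − r)) = 11.20000 × √0.16330 ≈ 11.20000 × 0.40410 ≈ 4.52592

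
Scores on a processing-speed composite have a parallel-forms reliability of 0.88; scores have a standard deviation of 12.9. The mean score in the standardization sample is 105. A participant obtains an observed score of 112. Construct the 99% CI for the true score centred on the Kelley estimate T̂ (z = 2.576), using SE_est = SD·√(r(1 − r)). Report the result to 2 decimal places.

T̂ = r·X + (1 − r)·M = 0.8800·112 + 0.1200·105 = 98.5600 + 12.6000 ≈ 111.1600
SE_est = 12.9000·√[r(1 − r)] ≈ 4.1920
CI = 111.1600 ± 2.576 · 4.1920 → [100.3614, 121.9586]

[100.36, 121.96]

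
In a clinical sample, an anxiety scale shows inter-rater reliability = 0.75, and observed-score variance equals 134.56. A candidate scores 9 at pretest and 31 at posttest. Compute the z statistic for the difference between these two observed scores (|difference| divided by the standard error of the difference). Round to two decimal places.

SD = √134.56 ≈ 11.60000
The standard error of measurement is 11.60000×√(1 − 0.75000) ≈ 11.60000×0.50000 ≈ 5.80000.
Standard error of the difference = 5.80000·√2 ≈ 8.20244
z = 22 / 8.20244 ≈ 2.68213

2.68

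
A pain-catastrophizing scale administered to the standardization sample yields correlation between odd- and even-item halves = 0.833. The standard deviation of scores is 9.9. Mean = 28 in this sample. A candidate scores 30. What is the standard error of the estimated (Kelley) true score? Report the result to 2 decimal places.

2.85

r_full = 2·0.833 / (1 + 0.833) ≃ 0.90889
SE_est = 9.90000·√[r(1 − r)] ≃ 2.84884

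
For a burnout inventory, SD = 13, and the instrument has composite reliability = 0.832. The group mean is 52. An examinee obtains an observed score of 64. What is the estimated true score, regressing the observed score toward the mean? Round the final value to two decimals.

T̂ = r·X + (1 − r)·M = 0.8320×64 + 0.1680×52 = 53.2480 + 8.7360 ≃ 61.9840

61.98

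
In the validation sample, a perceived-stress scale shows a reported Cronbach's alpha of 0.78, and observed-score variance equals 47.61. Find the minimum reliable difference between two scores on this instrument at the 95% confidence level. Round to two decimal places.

8.97

SD = √47.61 ≃ 6.9000
The standard error of measurement is 6.9000*√(1 − 0.7800) ≃ 6.9000*0.4690 ≃ 3.2364.
SE_diff = √2 * SEM ≃ 4.5769
Smallest detectable difference = 1.96*4.5769 ≃ 8.9708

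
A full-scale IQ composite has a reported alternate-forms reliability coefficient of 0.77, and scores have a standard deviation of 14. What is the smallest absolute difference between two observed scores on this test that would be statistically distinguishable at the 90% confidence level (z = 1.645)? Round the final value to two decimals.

SEM = 14.0000·√(1 − 0.7700) ≈ 6.7142
SE_diff = √2 · SEM ≈ 9.4953
Smallest detectable difference = 1.645·9.4953 ≈ 15.6197

15.62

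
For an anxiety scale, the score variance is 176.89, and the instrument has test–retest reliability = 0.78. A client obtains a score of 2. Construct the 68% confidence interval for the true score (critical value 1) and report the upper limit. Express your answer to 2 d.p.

SD = √176.89 = 13.300
The standard error of measurement is 13.300·√(1 − 0.780) ≈ 13.300·0.469 ≈ 6.238.
1 · SEM ≈ 6.238
Upper bound: 2 + 6.238 = 8.238

8.24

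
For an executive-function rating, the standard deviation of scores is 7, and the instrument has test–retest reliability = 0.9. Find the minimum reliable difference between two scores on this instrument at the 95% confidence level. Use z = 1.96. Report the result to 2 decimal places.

6.14

SEM = 7.000 · √(1 − 0.900) = 7.000 · √0.100 ≈ 7.000 · 0.316 ≈ 2.214
Standard error of the difference = 2.214·√2 ≈ 3.130
Minimum reliable difference = 1.96 · SE_diff ≈ 1.96 · 3.130 ≈ 6.136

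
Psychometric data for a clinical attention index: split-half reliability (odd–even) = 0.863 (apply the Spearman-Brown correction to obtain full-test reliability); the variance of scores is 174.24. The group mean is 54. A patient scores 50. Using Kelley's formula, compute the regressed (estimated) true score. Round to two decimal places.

r_full = 2·0.863 / (1 + 0.863) ≈ 0.92646
T̂ = r·X + (1 − r)·M = 0.92646×50 + 0.07354×54 ≈ 46.32313 + 3.97101 ≈ 50.29415

50.29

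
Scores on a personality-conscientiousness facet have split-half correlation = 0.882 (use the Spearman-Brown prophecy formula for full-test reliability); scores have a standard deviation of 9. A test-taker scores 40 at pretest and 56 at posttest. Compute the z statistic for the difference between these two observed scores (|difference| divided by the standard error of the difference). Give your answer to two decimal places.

5.02

Full-length reliability (Spearman-Brown) = 2(0.882)/(1+0.882) ≈ 0.937
SEM = 9.000 * √(1 − 0.937) = 9.000 * √0.063 ≈ 9.000 * 0.250 ≈ 2.254
Standard error of the difference = 2.254·√2 ≈ 3.187
z = |40 − 56| / 3.187 = 16 / 3.187 ≈ 5.020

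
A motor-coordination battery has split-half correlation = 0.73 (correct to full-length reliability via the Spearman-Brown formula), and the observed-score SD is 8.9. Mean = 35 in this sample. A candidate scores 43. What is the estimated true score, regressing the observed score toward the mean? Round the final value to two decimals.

r_full = 2·0.73 / (1 + 0.73) ≈ 0.844
Estimated true score = 0.844·43 + (1 − 0.844)·35 ≈ 41.751

41.75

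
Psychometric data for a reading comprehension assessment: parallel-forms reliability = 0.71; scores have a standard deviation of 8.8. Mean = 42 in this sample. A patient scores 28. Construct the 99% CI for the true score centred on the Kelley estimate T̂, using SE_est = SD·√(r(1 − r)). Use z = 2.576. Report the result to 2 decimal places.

[21.77, 42.35]

T̂ = r·X + (1 − r)·M = 0.7100×28 + 0.2900×42 = 19.8800 + 12.1800 ≈ 32.0600
SE_est = SD × √(r(1 − r)) = 8.8000 × √0.2059 ≈ 8.8000 × 0.4538 ≈ 3.9931
CI = 32.0600 ± 2.576 × 3.9931 → [21.7738, 42.3462]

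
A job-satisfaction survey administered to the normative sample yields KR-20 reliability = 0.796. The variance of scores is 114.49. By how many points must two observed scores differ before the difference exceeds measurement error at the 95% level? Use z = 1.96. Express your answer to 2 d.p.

SD = √114.49 ≈ 10.700
SEM = 10.700 · √(1 − 0.796) = 10.700 · √0.204 ≈ 10.700 · 0.452 ≈ 4.833
SE_diff = √2 · SEM ≈ 6.835
Smallest detectable difference = 1.96·6.835 ≈ 13.396

13.40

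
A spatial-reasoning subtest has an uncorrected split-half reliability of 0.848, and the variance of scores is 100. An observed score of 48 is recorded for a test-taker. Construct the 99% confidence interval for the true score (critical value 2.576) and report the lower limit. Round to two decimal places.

40.61

SD = √100 ≈ 10.000
r_full = 2·0.848 / (1 + 0.848) ≈ 0.918
SEM = 10.000×√(1 − 0.918) ≈ 2.868
Margin = 2.576 × 2.868 ≈ 7.388
Lower bound: 48 − 7.388 = 40.612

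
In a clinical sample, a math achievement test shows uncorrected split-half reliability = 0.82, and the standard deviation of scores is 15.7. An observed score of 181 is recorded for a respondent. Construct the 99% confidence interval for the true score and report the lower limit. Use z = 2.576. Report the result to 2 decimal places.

168.28

r_full = 2·0.82 / (1 + 0.82) ≈ 0.901
The standard error of measurement is 15.700*√(1 − 0.901) ≈ 15.700*0.314 ≈ 4.937.
Margin = 2.576 * 4.937 ≈ 12.719
Lower limit = 181 − 12.719 ≈ 168.281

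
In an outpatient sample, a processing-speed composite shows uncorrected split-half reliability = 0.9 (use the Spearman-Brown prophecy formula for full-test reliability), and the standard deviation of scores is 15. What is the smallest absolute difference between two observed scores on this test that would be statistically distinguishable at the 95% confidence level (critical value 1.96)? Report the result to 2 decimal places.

9.54

Full-length reliability (Spearman-Brown) = 2(0.9)/(1+0.9) ≈ 0.9474
The standard error of measurement is 15.0000*√(1 − 0.9474) ≈ 15.0000*0.2294 ≈ 3.4412.
SE_diff = √2 * SEM ≈ 4.8666
Minimum reliable difference = 1.96 * SE_diff ≈ 1.96 * 4.8666 ≈ 9.5386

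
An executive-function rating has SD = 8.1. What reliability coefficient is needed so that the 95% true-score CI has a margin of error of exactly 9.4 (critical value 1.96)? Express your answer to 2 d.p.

0.65

SEM needed = half-width / z = 9.4/1.96 ≈ 4.796
r = 1 − (SEM / SD)² = 1 − (4.796 / 8.1)² ≈ 1 − 0.351 ≈ 0.649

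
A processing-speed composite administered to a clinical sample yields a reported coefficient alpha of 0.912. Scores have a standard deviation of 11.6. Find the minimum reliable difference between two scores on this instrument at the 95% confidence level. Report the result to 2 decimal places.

SEM = 11.6000 × √(1 − 0.9120) = 11.6000 × √0.0880 ≈ 11.6000 × 0.2966 ≈ 3.4411
SE_diff = SEM × √2 ≈ 3.4411 × 1.4142 ≈ 4.8665
Minimum reliable difference = 1.96 × SE_diff ≈ 1.96 × 4.8665 ≈ 9.5383

9.54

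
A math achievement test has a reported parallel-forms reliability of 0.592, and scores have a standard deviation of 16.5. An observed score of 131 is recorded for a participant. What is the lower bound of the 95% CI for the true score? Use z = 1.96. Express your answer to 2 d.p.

110.34

The standard error of measurement is 16.500*√(1 − 0.592) ≈ 16.500*0.639 ≈ 10.539.
Half-width = 1.96*10.539 ≈ 20.657
Lower limit = 131 − 20.657 ≈ 110.343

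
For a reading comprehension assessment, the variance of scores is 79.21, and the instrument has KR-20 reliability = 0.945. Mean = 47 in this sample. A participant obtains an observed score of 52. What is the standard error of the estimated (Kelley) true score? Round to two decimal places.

σ = 79.21^(1/2) = 8.9000
SE_est = 8.9000·√[r(1 − r)] ≈ 2.0290

2.03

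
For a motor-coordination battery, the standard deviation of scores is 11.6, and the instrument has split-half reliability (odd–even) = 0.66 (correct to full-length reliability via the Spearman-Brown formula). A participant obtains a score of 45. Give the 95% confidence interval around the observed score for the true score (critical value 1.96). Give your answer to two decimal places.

Spearman-Brown: r = 2(0.66) / (1 + 0.66) = 1.3200 / 1.6600 ≈ 0.7952
SEM = 11.6000 * √(1 − 0.7952) = 11.6000 * √0.2048 ≈ 11.6000 * 0.4526 ≈ 5.2498
1.96 * SEM ≈ 10.2896
95% CI: 45 ± 10.2896 = [34.7104, 55.2896]

[34.71, 55.29]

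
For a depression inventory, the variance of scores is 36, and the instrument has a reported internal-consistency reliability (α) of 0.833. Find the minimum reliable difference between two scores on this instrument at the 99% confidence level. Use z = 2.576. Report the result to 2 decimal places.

SD = √36 ≈ 6.0000
The standard error of measurement is 6.0000·√(1 − 0.8330) ≈ 6.0000·0.4087 ≈ 2.4519.
Standard error of the difference = 2.4519·√2 ≈ 3.4676
Minimum reliable difference = 2.576 · SE_diff ≈ 2.576 · 3.4676 ≈ 8.9324

8.93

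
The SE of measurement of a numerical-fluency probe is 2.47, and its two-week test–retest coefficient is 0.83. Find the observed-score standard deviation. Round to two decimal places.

5.99

SD = 2.47 / √(1 − 0.83) ≈ 5.991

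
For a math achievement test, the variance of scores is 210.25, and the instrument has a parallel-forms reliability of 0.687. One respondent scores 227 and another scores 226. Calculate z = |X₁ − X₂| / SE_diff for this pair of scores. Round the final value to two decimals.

0.09

SD = √210.25 = 14.50000
SEM = 14.50000*√(1 − 0.68700) ≈ 8.11223
SE_diff = SEM * √2 ≈ 8.11223 * 1.41421 ≈ 11.47242
z = 1 / 11.47242 ≈ 0.08717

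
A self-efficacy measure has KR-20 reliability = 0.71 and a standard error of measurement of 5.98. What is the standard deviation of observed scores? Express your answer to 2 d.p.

11.10

SD = SEM / √(1 − r) = 5.98 / √0.2900 ≈ 5.98 / 0.5385 ≈ 11.1046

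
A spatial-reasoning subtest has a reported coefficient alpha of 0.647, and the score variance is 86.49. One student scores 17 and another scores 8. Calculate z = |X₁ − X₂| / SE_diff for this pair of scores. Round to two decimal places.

1.15

SD = √86.49 ≈ 9.3000
SEM = 9.3000 * √(1 − 0.6470) = 9.3000 * √0.3530 ≈ 9.3000 * 0.5941 ≈ 5.5255
Standard error of the difference = 5.5255·√2 ≈ 7.8142
z = |17 − 8| / 7.8142 = 9 / 7.8142 ≈ 1.1517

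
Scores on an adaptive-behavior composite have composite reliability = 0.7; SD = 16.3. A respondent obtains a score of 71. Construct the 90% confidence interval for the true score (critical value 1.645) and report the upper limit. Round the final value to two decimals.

SEM = 16.300 * √(1 − 0.700) = 16.300 * √0.300 ≈ 16.300 * 0.548 ≈ 8.928
1.645 * SEM ≈ 14.686
Upper bound: 71 + 14.686 = 85.686

85.69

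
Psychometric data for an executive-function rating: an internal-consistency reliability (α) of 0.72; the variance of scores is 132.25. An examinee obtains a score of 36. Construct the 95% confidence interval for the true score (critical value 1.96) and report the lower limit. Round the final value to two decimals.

24.07

SD = √132.25 = 11.5000
SEM = 11.5000 × √(1 − 0.7200) = 11.5000 × √0.2800 ≃ 11.5000 × 0.5292 ≃ 6.0852
1.96 × SEM ≃ 11.9270
Lower limit = 36 − 11.9270 ≃ 24.0730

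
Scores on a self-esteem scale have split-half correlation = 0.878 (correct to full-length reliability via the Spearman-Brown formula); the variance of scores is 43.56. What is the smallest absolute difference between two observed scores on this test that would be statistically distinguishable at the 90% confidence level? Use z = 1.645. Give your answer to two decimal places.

SD = √43.56 ≈ 6.600
Spearman-Brown: r = 2(0.878) / (1 + 0.878) = 1.756 / 1.878 ≈ 0.935
SEM = 6.600·√(1 − 0.935) ≈ 1.682
SE_diff = SEM · √2 ≈ 1.682 · 1.414 ≈ 2.379
Smallest detectable difference = 1.645·2.379 ≈ 3.913

3.91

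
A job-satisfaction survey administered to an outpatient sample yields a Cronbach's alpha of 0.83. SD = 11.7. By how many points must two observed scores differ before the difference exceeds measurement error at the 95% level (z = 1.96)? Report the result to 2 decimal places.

SEM = 11.700*√(1 − 0.830) ≈ 4.824
SE_diff = SEM * √2 ≈ 4.824 * 1.414 ≈ 6.822
Minimum reliable difference = 1.96 * SE_diff ≈ 1.96 * 6.822 ≈ 13.372

13.37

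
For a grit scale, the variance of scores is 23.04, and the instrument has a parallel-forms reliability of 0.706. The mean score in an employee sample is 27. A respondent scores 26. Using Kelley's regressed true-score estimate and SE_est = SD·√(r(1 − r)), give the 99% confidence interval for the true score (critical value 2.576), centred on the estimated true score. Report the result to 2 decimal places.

SD = √23.04 = 4.800
T̂ = 0.706(26) + 0.294(27) ≃ 26.294
SE_est = SD · √(r(1 − r)) = 4.800 · √0.208 ≃ 4.800 · 0.456 ≃ 2.187
CI = 26.294 ± 2.576 · 2.187 → [20.661, 31.927]

[20.66, 31.93]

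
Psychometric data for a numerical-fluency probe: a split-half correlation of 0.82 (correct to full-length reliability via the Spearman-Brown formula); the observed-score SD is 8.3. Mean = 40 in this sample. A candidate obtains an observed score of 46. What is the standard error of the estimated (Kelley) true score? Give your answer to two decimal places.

Full-length reliability (Spearman-Brown) = 2(0.82)/(1+0.82) ≈ 0.9011
SE_est = SD * √(r(1 − r)) = 8.3000 * √0.0891 ≈ 8.3000 * 0.2985 ≈ 2.4778

2.48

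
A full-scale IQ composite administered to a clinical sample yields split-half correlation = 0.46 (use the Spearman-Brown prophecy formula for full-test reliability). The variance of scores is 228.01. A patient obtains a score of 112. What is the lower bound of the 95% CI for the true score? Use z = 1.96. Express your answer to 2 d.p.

σ = 228.01^(1/2) = 15.10000
Spearman-Brown: r = 2(0.46) / (1 + 0.46) = 0.92000 / 1.46000 ≈ 0.63014
The standard error of measurement is 15.10000*√(1 − 0.63014) ≈ 15.10000*0.60816 ≈ 9.18327.
Half-width = 1.96*9.18327 ≈ 17.99921
Lower limit = 112 − 17.99921 ≈ 94.00079

94.00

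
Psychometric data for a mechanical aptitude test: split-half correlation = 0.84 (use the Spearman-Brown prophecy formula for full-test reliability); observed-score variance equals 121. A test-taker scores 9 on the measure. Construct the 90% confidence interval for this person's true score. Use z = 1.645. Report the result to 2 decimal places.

[3.66, 14.34]

σ = 121^(1/2) = 11.000
Spearman-Brown: r = 2(0.84) / (1 + 0.84) = 1.680 / 1.840 ≃ 0.913
SEM = 11.000 · √(1 − 0.913) = 11.000 · √0.087 ≃ 11.000 · 0.295 ≃ 3.244
Margin = 1.645 · 3.244 ≃ 5.336
Interval: (3.664, 14.336)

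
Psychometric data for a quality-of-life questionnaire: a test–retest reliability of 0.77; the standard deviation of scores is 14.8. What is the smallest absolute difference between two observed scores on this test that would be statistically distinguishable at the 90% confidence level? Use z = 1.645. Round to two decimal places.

SEM = 14.8000 × √(1 − 0.7700) = 14.8000 × √0.2300 ≈ 14.8000 × 0.4796 ≈ 7.0978
SE_diff = √2 × SEM ≈ 10.0378
Smallest detectable difference = 1.645×10.0378 ≈ 16.5123

16.51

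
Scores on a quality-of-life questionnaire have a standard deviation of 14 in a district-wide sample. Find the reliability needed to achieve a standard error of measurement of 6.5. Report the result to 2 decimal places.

0.78

r = 1 − (SEM / SD)² = 1 − (6.50000 / 14)² ≈ 1 − 0.21556 ≈ 0.78444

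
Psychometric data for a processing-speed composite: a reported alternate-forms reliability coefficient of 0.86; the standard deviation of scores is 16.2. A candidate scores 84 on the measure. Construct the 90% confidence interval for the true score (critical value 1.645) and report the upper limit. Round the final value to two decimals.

93.97

The standard error of measurement is 16.20000·√(1 − 0.86000) ≃ 16.20000·0.37417 ≃ 6.06148.
1.645 · SEM ≃ 9.97114
Upper limit = 84 + 9.97114 ≃ 93.97114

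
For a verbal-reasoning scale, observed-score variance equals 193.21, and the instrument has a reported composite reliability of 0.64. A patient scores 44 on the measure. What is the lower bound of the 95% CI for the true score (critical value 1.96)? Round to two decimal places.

27.65

SD = √193.21 ≈ 13.90000
SEM = 13.90000 × √(1 − 0.64000) = 13.90000 × √0.36000 ≈ 13.90000 × 0.60000 ≈ 8.34000
1.96 × SEM ≈ 16.34640
Lower limit = 44 − 16.34640 ≈ 27.65360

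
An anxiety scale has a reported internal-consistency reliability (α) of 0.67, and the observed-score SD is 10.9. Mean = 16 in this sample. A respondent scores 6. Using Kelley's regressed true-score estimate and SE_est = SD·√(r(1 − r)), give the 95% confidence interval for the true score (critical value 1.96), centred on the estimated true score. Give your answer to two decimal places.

[-0.75, 19.35]

T̂ = 0.6700(6) + 0.3300(16) ≈ 9.3000
SE_est = SD * √(r(1 − r)) = 10.9000 * √0.2211 ≈ 10.9000 * 0.4702 ≈ 5.1253
95% CI: 9.3000 ± 10.0456 ≈ (-0.7456, 19.3456)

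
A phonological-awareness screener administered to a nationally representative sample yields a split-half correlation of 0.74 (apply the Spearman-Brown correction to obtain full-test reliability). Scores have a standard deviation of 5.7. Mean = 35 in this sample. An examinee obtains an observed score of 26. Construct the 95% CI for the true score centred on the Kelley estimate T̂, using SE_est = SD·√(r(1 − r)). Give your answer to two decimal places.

[23.36, 31.33]

Full-length reliability (Spearman-Brown) = 2(0.74)/(1+0.74) ≃ 0.851
Estimated true score = 0.851×26 + (1 − 0.851)×35 ≃ 27.345
SE_est = 5.700·√[r(1 − r)] ≃ 2.032
95% CI: 27.345 ± 3.983 ≃ (23.362, 31.328)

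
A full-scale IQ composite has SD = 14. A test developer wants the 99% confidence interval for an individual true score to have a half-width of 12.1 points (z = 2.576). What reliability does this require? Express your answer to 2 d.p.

Required SEM = 12.1 / 2.576 ≃ 4.69720
r = 1 − (4.69720/14)² ≃ 1 − 0.11257 ≃ 0.88743

0.89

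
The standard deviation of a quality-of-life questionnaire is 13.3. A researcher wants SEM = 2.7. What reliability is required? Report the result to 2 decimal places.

0.96

Required reliability = 1 − (SEM/SD)² = 1 − 0.04121 ≈ 0.95879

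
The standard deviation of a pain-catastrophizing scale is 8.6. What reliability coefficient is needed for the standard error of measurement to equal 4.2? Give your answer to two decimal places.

0.76

Required reliability = 1 − (SEM/SD)² = 1 − 0.2385 ≈ 0.7615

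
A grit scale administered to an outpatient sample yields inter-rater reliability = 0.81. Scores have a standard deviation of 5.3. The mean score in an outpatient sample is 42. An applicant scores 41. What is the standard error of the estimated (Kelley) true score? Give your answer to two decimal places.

2.08

SE_est = 5.30000·√[r(1 − r)] ≈ 2.07919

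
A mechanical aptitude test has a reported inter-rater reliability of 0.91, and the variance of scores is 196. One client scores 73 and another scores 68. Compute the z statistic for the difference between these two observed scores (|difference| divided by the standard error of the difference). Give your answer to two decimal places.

0.84

SD = √196 ≈ 14.00000
SEM = 14.00000 × √(1 − 0.91000) = 14.00000 × √0.09000 ≈ 14.00000 × 0.30000 ≈ 4.20000
SE_diff = √2 × SEM ≈ 5.93970
z = 5 / 5.93970 ≈ 0.84179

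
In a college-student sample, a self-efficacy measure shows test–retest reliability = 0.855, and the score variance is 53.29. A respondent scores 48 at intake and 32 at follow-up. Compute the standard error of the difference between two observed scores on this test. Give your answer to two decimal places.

SD = √53.29 ≈ 7.3000
SEM = 7.3000 * √(1 − 0.8550) = 7.3000 * √0.1450 ≈ 7.3000 * 0.3808 ≈ 2.7798
SE_diff = SEM * √2 ≈ 2.7798 * 1.4142 ≈ 3.9312

3.93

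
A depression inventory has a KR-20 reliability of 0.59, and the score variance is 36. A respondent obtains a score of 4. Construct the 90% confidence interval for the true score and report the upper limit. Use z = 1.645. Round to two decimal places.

σ = 36^(1/2) = 6.0000
SEM = 6.0000*√(1 − 0.5900) ≈ 3.8419
Margin = 1.645 * 3.8419 ≈ 6.3199
Upper bound: 4 + 6.3199 = 10.3199

10.32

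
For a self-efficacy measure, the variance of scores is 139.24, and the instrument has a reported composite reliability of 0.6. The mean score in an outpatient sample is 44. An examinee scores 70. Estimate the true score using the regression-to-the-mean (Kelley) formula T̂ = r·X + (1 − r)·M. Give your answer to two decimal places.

Estimated true score = 0.6000×70 + (1 − 0.6000)×44 ≈ 59.6000

59.60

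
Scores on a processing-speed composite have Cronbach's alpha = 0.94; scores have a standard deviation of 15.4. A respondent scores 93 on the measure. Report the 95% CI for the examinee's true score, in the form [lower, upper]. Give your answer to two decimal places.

[85.61, 100.39]

SEM = 15.400 · √(1 − 0.940) = 15.400 · √0.060 ≈ 15.400 · 0.245 ≈ 3.772
1.96 · SEM ≈ 7.394
Interval: (85.606, 100.394)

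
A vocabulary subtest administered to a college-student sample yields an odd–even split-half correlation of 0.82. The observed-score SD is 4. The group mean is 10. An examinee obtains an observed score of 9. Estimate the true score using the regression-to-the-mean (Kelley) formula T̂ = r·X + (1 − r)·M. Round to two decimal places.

r_full = 2·0.82 / (1 + 0.82) ≃ 0.901
T̂ = 0.901(9) + 0.099(10) ≃ 9.099

9.10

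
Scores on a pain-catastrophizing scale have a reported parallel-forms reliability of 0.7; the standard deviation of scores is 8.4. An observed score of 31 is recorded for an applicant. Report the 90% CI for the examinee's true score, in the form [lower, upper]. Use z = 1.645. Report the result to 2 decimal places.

[23.43, 38.57]

The standard error of measurement is 8.400*√(1 − 0.700) ≈ 8.400*0.548 ≈ 4.601.
Margin = 1.645 * 4.601 ≈ 7.568
Interval: (23.432, 38.568)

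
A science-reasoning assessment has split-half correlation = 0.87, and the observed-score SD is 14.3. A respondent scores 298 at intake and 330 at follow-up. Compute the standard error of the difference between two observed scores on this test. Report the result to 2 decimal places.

5.33

r_full = 2·0.87 / (1 + 0.87) ≈ 0.93048
SEM = 14.30000*√(1 − 0.93048) ≈ 3.77040
Standard error of the difference = 3.77040·√2 ≈ 5.33214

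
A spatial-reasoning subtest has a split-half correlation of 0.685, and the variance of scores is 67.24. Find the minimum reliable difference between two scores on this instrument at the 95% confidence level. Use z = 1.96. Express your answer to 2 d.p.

SD = √67.24 = 8.2000
Full-length reliability (Spearman-Brown) = 2(0.685)/(1+0.685) ≈ 0.8131
The standard error of measurement is 8.2000*√(1 − 0.8131) ≈ 8.2000*0.4324 ≈ 3.5454.
SE_diff = SEM * √2 ≈ 3.5454 * 1.4142 ≈ 5.0140
Smallest detectable difference = 1.96*5.0140 ≈ 9.8274

9.83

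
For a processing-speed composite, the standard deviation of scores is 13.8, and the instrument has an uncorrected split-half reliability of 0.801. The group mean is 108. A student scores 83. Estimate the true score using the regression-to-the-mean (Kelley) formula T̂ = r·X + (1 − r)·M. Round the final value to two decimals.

85.76

Full-length reliability (Spearman-Brown) = 2(0.801)/(1+0.801) ≃ 0.8895
T̂ = 0.8895(83) + 0.1105(108) ≃ 85.7624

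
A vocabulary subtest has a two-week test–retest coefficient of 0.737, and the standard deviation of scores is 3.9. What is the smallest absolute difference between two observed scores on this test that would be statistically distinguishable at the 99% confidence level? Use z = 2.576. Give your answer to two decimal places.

7.29

SEM = 3.90000·√(1 − 0.73700) ≃ 2.00006
SE_diff = √2 · SEM ≃ 2.82851
Smallest detectable difference = 2.576·2.82851 ≃ 7.28624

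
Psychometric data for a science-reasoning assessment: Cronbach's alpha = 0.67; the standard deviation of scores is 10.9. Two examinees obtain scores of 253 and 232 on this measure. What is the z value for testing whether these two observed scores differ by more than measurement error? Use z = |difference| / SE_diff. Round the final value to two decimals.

2.37

SEM = 10.9000·√(1 − 0.6700) ≈ 6.2616
Standard error of the difference = 6.2616·√2 ≈ 8.8552
z = 21 / 8.8552 ≈ 2.3715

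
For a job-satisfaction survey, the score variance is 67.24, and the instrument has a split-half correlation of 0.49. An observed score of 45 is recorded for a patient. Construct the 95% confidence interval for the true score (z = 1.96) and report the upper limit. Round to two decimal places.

SD = √67.24 = 8.20000
r_full = 2·0.49 / (1 + 0.49) ≈ 0.65772
SEM = 8.20000 · √(1 − 0.65772) = 8.20000 · √0.34228 ≈ 8.20000 · 0.58505 ≈ 4.79740
1.96 · SEM ≈ 9.40290
Upper limit = 45 + 9.40290 ≈ 54.40290

54.40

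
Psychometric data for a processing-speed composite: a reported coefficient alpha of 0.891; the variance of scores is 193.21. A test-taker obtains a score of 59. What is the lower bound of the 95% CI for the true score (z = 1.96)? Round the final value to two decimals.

SD = √193.21 ≈ 13.900
SEM = 13.900·√(1 − 0.891) ≈ 4.589
Margin = 1.96 · 4.589 ≈ 8.995
Lower bound: 59 − 8.995 = 50.005

50.01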